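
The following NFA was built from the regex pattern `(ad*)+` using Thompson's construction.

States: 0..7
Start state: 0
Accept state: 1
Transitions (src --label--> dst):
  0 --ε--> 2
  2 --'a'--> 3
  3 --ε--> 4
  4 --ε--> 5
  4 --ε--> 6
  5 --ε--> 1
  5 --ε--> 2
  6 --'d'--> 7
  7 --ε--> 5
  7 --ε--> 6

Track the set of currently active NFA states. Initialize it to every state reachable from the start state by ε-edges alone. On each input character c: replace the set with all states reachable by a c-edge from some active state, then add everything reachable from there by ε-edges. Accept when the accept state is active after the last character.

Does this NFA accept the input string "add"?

start: ε-closure({0}) = {0,2}
'a' @ 1: {1,2,3,4,5,6}  ✓accept
'd' @ 2: {1,2,5,6,7}  ✓accept
'd' @ 3: {1,2,5,6,7}  ✓accept
final: {1,2,5,6,7}; accept 1 in set

Answer: ACCEPT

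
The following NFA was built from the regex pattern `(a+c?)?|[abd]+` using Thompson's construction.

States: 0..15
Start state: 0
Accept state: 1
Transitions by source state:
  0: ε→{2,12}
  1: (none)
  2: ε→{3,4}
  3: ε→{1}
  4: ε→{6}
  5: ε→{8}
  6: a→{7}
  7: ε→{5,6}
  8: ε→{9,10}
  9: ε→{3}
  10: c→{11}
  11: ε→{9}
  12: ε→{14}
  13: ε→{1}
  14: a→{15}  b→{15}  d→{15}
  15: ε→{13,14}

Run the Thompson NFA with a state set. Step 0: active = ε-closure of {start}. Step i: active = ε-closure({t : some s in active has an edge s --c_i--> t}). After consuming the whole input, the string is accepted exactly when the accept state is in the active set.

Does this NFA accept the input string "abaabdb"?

Answer: ACCEPT

Steps:
start: ε-closure({0}) = {0,1,2,3,4,6,12,14}
'a' @ 1: {1,3,5,6,7,8,9,10,13,14,15}  ✓accept
'b' @ 2: {1,13,14,15}  ✓accept
'a' @ 3: {1,13,14,15}  ✓accept
'a' @ 4: {1,13,14,15}  ✓accept
'b' @ 5: {1,13,14,15}  ✓accept
'd' @ 6: {1,13,14,15}  ✓accept
'b' @ 7: {1,13,14,15}  ✓accept
final: {1,13,14,15}; accept 1 in set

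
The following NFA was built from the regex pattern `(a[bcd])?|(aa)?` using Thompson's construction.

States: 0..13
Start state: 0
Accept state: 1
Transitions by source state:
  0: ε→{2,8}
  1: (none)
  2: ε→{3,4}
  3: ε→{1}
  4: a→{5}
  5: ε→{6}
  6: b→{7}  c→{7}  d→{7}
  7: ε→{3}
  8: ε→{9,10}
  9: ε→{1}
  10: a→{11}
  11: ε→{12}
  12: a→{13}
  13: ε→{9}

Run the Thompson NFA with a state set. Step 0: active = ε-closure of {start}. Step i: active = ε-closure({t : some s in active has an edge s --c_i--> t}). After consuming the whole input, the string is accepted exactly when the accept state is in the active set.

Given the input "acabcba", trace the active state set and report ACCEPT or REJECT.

initial (ε-close {0}): {0,1,2,3,4,8,9,10}
'a' @ 1: {5,6,11,12}
'c' @ 2: {1,3,7}  ✓accept
'a' @ 3: {}  — state set empty
rest 'bcba' ignored (set empty)
after full input: {}  (accept=1 not in)

Answer: REJECT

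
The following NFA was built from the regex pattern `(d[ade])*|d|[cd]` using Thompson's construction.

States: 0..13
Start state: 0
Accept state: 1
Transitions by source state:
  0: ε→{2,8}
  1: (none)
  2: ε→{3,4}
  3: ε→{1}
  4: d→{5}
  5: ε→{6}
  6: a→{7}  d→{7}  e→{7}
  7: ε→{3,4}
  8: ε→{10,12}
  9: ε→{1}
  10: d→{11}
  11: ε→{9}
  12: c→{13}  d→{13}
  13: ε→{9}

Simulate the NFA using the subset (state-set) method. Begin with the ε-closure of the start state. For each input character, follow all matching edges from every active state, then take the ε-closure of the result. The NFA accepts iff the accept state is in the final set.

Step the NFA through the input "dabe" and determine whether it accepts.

S₀ = ε-closure({0}) = {0,1,2,3,4,8,10,12}
'd' @ 1: {1,5,6,9,11,13}  (accept∈set)
'a' @ 2: {1,3,4,7}  (accept∈set)
'b' @ 3: {}  — dead — no transitions
rest 'e' ignored (set empty)
end set {} — state 1 not in

Answer: REJECT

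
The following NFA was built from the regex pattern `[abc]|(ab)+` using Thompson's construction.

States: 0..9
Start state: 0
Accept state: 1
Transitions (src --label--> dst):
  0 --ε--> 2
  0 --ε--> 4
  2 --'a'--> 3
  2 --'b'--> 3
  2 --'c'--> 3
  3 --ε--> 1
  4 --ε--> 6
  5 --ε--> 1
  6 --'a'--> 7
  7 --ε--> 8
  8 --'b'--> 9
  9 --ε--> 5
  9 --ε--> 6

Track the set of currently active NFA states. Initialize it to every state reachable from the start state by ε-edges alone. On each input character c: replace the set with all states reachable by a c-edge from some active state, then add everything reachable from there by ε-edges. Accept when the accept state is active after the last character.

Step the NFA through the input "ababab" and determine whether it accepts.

Answer: ACCEPT

Trace:
initial (ε-close {0}): {0,2,4,6}
'a' @ 1: {1,3,7,8}  [accepting]
'b' @ 2: {1,5,6,9}  [accepting]
'a' @ 3: {7,8}
'b' @ 4: {1,5,6,9}  [accepting]
'a' @ 5: {7,8}
'b' @ 6: {1,5,6,9}  [accepting]
final: {1,5,6,9}; accept 1 in set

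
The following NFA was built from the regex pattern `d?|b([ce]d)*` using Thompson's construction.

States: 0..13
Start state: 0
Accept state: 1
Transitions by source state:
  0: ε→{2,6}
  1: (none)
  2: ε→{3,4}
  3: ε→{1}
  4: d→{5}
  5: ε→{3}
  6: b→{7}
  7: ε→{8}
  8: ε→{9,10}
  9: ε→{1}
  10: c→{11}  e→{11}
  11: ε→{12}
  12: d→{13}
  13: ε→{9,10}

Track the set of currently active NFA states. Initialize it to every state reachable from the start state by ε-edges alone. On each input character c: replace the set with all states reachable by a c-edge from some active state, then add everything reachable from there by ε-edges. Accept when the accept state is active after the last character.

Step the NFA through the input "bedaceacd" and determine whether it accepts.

start: ε-closure({0}) = {0,1,2,3,4,6}
'b' @ 1: {1,7,8,9,10}  (accept∈set)
'e' @ 2: {11,12}
'd' @ 3: {1,9,10,13}  (accept∈set)
'a' @ 4: {}  — no active states
rest 'ceacd' ignored (set empty)
after full input: {}  (accept=1 not in)

Answer: REJECT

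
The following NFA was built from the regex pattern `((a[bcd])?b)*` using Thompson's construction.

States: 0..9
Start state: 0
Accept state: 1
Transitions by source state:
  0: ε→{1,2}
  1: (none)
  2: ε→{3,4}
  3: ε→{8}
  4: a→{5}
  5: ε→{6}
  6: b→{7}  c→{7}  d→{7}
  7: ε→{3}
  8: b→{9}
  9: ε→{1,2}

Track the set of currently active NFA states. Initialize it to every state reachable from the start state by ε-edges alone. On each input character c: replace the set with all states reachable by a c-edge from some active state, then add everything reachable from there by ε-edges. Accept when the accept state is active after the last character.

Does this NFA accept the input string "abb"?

Answer: ACCEPT

Derivation:
start: ε-closure({0}) = {0,1,2,3,4,8}
'a' @ 1: {5,6}
'b' @ 2: {3,7,8}
'b' @ 3: {1,2,3,4,8,9}  ✓accept
final: {1,2,3,4,8,9}; accept 1 in set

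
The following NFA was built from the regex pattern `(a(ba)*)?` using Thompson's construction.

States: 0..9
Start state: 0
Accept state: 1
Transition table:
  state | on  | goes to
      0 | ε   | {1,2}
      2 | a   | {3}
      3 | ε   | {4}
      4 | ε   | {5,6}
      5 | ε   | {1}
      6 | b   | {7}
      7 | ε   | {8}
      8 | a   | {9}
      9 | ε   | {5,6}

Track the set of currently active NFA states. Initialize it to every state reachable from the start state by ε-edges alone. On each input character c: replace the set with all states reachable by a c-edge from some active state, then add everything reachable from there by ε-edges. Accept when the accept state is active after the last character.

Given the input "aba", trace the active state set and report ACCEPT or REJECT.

Answer: ACCEPT

Derivation:
start: ε-closure({0}) = {0,1,2}
'a' @ 1: {1,3,4,5,6}  (accept∈set)
'b' @ 2: {7,8}
'a' @ 3: {1,5,6,9}  (accept∈set)
end set {1,5,6,9} — state 1 in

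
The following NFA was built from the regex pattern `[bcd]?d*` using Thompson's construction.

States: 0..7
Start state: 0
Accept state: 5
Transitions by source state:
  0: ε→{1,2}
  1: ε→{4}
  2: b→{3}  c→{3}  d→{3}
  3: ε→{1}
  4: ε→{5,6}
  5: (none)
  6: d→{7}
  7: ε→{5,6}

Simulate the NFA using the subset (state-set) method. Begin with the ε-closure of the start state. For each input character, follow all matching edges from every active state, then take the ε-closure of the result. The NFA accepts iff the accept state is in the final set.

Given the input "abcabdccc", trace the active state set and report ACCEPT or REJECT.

start: ε-closure({0}) = {0,1,2,4,5,6}
'a' @ 1: {}  — state set empty
rest 'bcabdccc' ignored (set empty)
after full input: {}  (accept=5 not in)

Answer: REJECT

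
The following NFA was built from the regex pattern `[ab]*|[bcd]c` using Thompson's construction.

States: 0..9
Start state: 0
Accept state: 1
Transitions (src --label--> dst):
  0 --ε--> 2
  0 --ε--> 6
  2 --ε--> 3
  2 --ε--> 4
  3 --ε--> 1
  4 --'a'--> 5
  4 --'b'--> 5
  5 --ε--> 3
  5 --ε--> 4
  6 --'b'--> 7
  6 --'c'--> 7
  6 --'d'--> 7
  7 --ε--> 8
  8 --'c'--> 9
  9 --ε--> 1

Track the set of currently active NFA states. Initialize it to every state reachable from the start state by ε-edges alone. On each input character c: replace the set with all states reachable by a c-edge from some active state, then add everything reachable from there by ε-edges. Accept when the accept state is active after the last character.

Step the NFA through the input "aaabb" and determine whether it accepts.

start: ε-closure({0}) = {0,1,2,3,4,6}
'a' @ 1: {1,3,4,5}  [accepting]
'a' @ 2: {1,3,4,5}  [accepting]
'a' @ 3: {1,3,4,5}  [accepting]
'b' @ 4: {1,3,4,5}  [accepting]
'b' @ 5: {1,3,4,5}  [accepting]
end set {1,3,4,5} — state 1 in

Answer: ACCEPT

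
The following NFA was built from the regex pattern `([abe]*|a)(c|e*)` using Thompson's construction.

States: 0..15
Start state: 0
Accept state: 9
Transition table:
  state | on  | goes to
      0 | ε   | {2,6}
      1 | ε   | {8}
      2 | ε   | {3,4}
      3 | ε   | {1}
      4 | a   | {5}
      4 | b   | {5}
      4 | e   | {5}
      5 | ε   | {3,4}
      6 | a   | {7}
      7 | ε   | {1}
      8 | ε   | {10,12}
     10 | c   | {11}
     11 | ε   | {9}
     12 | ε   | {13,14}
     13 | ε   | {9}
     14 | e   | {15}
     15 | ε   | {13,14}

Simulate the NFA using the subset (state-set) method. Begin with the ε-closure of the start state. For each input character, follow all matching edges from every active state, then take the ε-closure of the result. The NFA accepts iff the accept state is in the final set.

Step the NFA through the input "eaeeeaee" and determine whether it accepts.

initial (ε-close {0}): {0,1,2,3,4,6,8,9,10,12,13,14}
'e' @ 1: {1,3,4,5,8,9,10,12,13,14,15}  [accepting]
'a' @ 2: {1,3,4,5,8,9,10,12,13,14}  [accepting]
'e' @ 3: {1,3,4,5,8,9,10,12,13,14,15}  [accepting]
'e' @ 4: {1,3,4,5,8,9,10,12,13,14,15}  [accepting]
'e' @ 5: {1,3,4,5,8,9,10,12,13,14,15}  [accepting]
'a' @ 6: {1,3,4,5,8,9,10,12,13,14}  [accepting]
'e' @ 7: {1,3,4,5,8,9,10,12,13,14,15}  [accepting]
'e' @ 8: {1,3,4,5,8,9,10,12,13,14,15}  [accepting]
end set {1,3,4,5,8,9,10,12,13,14,15} — state 9 in

Answer: ACCEPT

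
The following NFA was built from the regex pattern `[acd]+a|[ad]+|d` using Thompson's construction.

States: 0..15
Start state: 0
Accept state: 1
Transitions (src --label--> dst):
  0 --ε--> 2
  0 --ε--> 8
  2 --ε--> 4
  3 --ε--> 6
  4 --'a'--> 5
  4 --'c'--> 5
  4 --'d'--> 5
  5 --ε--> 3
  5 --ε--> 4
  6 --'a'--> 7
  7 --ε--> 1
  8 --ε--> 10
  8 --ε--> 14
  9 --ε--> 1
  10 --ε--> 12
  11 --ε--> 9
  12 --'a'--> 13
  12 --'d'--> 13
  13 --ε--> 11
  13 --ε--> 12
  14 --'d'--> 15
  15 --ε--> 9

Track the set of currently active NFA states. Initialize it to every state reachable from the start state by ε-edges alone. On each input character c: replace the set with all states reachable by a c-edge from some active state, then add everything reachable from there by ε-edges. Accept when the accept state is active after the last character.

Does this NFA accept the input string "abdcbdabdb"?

Answer: REJECT

Trace:
start: ε-closure({0}) = {0,2,4,8,10,12,14}
'a' @ 1: {1,3,4,5,6,9,11,12,13}  (accept∈set)
'b' @ 2: {}  — dead — no transitions
rest 'dcbdabdb' ignored (set empty)
after full input: {}  (accept=1 not in)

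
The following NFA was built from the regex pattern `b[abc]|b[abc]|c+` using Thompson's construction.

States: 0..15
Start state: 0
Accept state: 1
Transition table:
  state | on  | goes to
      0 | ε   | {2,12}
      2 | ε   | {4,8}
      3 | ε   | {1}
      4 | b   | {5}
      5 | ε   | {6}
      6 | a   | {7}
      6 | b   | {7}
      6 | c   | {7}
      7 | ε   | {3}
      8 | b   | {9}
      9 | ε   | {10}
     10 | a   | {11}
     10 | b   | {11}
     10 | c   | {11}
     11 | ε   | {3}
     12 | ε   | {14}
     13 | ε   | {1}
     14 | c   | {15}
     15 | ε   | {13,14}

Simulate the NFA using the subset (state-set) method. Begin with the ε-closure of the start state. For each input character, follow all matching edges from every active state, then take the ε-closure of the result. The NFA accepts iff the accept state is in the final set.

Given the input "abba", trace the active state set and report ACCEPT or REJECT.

start: ε-closure({0}) = {0,2,4,8,12,14}
'a' @ 1: {}  — state set empty
rest 'bba' ignored (set empty)
final: {}; accept 1 not in set

Answer: REJECT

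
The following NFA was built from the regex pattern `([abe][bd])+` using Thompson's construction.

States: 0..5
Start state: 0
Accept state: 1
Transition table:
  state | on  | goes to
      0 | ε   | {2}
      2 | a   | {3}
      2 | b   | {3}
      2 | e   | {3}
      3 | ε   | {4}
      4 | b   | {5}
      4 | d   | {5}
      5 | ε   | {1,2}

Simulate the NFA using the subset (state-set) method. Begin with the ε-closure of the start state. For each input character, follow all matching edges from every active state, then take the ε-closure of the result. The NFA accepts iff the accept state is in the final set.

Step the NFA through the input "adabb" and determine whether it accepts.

Answer: REJECT

Trace:
initial (ε-close {0}): {0,2}
'a' @ 1: {3,4}
'd' @ 2: {1,2,5}  ✓accept
'a' @ 3: {3,4}
'b' @ 4: {1,2,5}  ✓accept
'b' @ 5: {3,4}
after full input: {3,4}  (accept=1 not in)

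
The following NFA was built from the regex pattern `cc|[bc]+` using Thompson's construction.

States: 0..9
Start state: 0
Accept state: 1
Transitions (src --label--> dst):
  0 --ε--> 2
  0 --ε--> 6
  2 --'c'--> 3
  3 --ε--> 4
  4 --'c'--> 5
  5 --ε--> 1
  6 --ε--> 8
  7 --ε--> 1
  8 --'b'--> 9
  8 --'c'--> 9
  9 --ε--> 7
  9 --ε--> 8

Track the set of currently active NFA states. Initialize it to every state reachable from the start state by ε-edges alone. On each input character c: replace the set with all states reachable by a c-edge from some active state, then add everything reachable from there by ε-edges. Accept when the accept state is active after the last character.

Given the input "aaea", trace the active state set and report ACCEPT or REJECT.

initial (ε-close {0}): {0,2,6,8}
'a' @ 1: {}  — state set empty
rest 'aea' ignored (set empty)
after full input: {}  (accept=1 not in)

Answer: REJECT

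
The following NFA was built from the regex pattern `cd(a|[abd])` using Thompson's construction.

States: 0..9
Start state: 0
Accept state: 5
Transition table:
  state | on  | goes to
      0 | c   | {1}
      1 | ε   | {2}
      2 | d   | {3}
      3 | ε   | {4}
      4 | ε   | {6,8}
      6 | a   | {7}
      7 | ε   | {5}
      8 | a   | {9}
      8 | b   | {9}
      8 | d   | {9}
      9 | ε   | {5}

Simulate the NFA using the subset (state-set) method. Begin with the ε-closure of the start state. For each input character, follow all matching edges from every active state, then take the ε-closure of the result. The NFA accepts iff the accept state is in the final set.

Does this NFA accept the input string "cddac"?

initial (ε-close {0}): {0}
'c' @ 1: {1,2}
'd' @ 2: {3,4,6,8}
'd' @ 3: {5,9}  (accept∈set)
'a' @ 4: {}  — dead — no transitions
rest 'c' ignored (set empty)
after full input: {}  (accept=5 not in)

Answer: REJECT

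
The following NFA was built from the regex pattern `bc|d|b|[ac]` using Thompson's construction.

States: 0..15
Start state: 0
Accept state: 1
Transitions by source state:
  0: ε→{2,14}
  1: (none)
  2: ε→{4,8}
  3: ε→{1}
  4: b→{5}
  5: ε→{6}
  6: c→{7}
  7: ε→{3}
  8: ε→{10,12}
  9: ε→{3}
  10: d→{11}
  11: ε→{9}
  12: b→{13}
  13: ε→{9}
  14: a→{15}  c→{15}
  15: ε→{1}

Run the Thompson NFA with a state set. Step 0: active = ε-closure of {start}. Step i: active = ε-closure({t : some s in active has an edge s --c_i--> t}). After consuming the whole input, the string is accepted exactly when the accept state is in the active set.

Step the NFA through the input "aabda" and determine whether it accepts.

Answer: REJECT

Derivation:
start: ε-closure({0}) = {0,2,4,8,10,12,14}
'a' @ 1: {1,15}  (accept∈set)
'a' @ 2: {}  — no active states
rest 'bda' ignored (set empty)
end set {} — state 1 not in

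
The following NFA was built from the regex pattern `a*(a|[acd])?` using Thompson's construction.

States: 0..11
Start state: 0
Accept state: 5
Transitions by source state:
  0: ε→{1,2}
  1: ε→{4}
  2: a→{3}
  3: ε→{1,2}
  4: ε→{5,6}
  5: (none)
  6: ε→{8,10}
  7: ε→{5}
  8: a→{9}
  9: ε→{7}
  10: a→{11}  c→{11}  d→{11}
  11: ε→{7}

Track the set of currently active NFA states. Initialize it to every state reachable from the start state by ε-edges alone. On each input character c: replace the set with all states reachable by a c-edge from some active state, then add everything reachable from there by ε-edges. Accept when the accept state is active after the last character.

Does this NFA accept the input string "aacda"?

Answer: REJECT

Steps:
S₀ = ε-closure({0}) = {0,1,2,4,5,6,8,10}
'a' @ 1: {1,2,3,4,5,6,7,8,9,10,11}  (accept∈set)
'a' @ 2: {1,2,3,4,5,6,7,8,9,10,11}  (accept∈set)
'c' @ 3: {5,7,11}  (accept∈set)
'd' @ 4: {}  — no active states
rest 'a' ignored (set empty)
end set {} — state 5 not in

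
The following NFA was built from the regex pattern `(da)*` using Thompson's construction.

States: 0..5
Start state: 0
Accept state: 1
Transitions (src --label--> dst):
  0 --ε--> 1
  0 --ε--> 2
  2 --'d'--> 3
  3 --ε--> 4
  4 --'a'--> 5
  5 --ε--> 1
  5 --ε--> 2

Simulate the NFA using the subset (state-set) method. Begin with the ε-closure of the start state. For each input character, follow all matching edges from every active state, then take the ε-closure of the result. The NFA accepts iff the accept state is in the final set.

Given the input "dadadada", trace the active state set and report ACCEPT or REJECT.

Answer: ACCEPT

Trace:
start: ε-closure({0}) = {0,1,2}
'd' @ 1: {3,4}
'a' @ 2: {1,2,5}  ✓accept
'd' @ 3: {3,4}
'a' @ 4: {1,2,5}  ✓accept
'd' @ 5: {3,4}
'a' @ 6: {1,2,5}  ✓accept
'd' @ 7: {3,4}
'a' @ 8: {1,2,5}  ✓accept
end set {1,2,5} — state 1 in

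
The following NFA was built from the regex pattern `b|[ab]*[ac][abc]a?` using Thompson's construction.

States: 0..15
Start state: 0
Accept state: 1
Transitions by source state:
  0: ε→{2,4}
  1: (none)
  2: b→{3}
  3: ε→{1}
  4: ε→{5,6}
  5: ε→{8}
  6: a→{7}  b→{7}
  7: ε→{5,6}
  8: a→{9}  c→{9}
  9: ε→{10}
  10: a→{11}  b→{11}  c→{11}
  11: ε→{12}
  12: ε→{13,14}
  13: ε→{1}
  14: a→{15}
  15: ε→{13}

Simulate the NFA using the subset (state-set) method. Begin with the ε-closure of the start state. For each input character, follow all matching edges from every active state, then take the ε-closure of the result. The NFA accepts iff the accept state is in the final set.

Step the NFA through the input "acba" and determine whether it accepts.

Answer: ACCEPT

Trace:
start: ε-closure({0}) = {0,2,4,5,6,8}
'a' @ 1: {5,6,7,8,9,10}
'c' @ 2: {1,9,10,11,12,13,14}  (accept∈set)
'b' @ 3: {1,11,12,13,14}  (accept∈set)
'a' @ 4: {1,13,15}  (accept∈set)
final: {1,13,15}; accept 1 in set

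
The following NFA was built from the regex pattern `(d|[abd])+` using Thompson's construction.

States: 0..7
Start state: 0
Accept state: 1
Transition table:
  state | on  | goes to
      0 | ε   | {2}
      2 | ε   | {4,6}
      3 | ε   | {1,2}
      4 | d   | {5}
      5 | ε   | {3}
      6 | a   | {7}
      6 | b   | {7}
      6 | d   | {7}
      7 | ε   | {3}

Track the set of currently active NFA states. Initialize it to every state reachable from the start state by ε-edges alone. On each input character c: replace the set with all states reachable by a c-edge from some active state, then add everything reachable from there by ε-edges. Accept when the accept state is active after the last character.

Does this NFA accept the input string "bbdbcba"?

Answer: REJECT

Derivation:
S₀ = ε-closure({0}) = {0,2,4,6}
'b' @ 1: {1,2,3,4,6,7}  (accept∈set)
'b' @ 2: {1,2,3,4,6,7}  (accept∈set)
'd' @ 3: {1,2,3,4,5,6,7}  (accept∈set)
'b' @ 4: {1,2,3,4,6,7}  (accept∈set)
'c' @ 5: {}  — dead — no transitions
rest 'ba' ignored (set empty)
end set {} — state 1 not in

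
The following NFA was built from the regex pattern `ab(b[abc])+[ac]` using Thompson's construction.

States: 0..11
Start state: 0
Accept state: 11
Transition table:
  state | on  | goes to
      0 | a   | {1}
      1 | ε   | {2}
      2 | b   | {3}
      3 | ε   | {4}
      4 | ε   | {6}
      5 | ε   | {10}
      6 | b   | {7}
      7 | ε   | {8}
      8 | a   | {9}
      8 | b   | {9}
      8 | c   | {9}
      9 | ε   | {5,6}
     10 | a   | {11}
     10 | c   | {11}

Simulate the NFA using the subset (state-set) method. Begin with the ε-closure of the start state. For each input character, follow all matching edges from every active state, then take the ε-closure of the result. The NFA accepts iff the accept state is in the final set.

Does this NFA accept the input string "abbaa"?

Answer: ACCEPT

Trace:
S₀ = ε-closure({0}) = {0}
'a' @ 1: {1,2}
'b' @ 2: {3,4,6}
'b' @ 3: {7,8}
'a' @ 4: {5,6,9,10}
'a' @ 5: {11}  (accept∈set)
after full input: {11}  (accept=11 in)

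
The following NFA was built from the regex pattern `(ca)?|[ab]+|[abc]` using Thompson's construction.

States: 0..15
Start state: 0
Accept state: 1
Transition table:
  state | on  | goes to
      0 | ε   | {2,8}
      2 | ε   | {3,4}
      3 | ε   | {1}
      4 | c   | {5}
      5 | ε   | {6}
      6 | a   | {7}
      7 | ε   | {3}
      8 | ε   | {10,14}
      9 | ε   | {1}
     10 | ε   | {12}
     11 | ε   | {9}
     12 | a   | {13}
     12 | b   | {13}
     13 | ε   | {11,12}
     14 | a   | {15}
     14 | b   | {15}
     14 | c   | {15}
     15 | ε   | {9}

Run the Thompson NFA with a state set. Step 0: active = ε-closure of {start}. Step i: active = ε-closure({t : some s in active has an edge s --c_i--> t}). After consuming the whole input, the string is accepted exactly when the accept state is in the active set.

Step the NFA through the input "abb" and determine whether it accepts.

initial (ε-close {0}): {0,1,2,3,4,8,10,12,14}
'a' @ 1: {1,9,11,12,13,15}  (accept∈set)
'b' @ 2: {1,9,11,12,13}  (accept∈set)
'b' @ 3: {1,9,11,12,13}  (accept∈set)
final: {1,9,11,12,13}; accept 1 in set

Answer: ACCEPT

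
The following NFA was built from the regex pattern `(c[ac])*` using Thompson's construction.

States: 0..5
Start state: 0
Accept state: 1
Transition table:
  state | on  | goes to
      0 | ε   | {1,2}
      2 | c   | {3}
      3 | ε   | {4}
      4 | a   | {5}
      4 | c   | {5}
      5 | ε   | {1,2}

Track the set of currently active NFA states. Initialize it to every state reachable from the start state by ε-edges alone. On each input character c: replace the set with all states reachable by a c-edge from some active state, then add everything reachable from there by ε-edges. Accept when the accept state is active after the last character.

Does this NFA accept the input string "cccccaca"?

Answer: ACCEPT

Steps:
initial (ε-close {0}): {0,1,2}
'c' @ 1: {3,4}
'c' @ 2: {1,2,5}  (accept∈set)
'c' @ 3: {3,4}
'c' @ 4: {1,2,5}  (accept∈set)
'c' @ 5: {3,4}
'a' @ 6: {1,2,5}  (accept∈set)
'c' @ 7: {3,4}
'a' @ 8: {1,2,5}  (accept∈set)
after full input: {1,2,5}  (accept=1 in)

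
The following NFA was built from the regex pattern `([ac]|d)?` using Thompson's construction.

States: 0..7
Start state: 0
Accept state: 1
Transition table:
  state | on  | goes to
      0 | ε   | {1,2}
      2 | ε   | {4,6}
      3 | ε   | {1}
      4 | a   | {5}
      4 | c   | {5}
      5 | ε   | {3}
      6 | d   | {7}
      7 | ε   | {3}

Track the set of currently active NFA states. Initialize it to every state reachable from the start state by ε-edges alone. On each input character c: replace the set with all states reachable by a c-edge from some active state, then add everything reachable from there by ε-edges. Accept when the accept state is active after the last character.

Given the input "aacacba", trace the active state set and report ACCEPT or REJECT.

Answer: REJECT

Derivation:
initial (ε-close {0}): {0,1,2,4,6}
'a' @ 1: {1,3,5}  [accepting]
'a' @ 2: {}  — no active states
rest 'cacba' ignored (set empty)
final: {}; accept 1 not in set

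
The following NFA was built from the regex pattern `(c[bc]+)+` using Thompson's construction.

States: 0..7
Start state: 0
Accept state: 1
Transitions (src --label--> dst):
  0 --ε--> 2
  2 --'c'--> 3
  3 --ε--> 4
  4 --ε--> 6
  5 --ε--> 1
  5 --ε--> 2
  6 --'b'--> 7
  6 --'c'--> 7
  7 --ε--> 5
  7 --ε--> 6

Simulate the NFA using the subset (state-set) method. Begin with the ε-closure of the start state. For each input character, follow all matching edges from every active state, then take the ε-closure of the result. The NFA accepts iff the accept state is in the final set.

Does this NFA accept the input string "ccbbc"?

Answer: ACCEPT

Derivation:
S₀ = ε-closure({0}) = {0,2}
'c' @ 1: {3,4,6}
'c' @ 2: {1,2,5,6,7}  (accept∈set)
'b' @ 3: {1,2,5,6,7}  (accept∈set)
'b' @ 4: {1,2,5,6,7}  (accept∈set)
'c' @ 5: {1,2,3,4,5,6,7}  (accept∈set)
after full input: {1,2,3,4,5,6,7}  (accept=1 in)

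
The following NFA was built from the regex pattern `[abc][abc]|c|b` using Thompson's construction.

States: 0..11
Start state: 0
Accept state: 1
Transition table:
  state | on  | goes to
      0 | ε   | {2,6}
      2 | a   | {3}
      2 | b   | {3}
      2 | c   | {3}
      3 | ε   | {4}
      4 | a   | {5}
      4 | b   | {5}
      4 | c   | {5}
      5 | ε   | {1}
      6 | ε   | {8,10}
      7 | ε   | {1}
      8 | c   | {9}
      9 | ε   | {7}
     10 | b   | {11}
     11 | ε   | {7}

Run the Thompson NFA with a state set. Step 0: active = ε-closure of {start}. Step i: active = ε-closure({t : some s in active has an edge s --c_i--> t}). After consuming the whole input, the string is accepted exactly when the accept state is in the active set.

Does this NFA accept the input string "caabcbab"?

start: ε-closure({0}) = {0,2,6,8,10}
'c' @ 1: {1,3,4,7,9}  (accept∈set)
'a' @ 2: {1,5}  (accept∈set)
'a' @ 3: {}  — state set empty
rest 'bcbab' ignored (set empty)
final: {}; accept 1 not in set

Answer: REJECT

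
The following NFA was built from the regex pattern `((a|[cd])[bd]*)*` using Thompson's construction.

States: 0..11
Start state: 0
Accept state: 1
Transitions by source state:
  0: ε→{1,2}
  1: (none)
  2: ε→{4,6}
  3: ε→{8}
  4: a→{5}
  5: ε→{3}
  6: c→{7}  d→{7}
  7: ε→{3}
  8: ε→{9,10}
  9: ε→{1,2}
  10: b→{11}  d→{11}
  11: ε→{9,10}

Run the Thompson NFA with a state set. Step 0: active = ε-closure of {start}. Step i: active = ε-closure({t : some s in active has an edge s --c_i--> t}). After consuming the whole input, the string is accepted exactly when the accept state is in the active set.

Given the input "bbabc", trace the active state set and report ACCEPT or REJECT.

Answer: REJECT

Steps:
initial (ε-close {0}): {0,1,2,4,6}
'b' @ 1: {}  — state set empty
rest 'babc' ignored (set empty)
after full input: {}  (accept=1 not in)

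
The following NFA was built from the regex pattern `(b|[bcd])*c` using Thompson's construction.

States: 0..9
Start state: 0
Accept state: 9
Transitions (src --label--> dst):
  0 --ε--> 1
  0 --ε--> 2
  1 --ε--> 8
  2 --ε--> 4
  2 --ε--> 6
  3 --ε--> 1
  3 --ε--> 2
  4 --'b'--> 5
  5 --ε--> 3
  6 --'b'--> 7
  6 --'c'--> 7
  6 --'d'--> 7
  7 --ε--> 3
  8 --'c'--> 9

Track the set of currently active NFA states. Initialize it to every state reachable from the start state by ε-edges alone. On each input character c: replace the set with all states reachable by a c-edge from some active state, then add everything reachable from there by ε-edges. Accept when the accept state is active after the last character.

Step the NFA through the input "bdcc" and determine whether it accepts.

Answer: ACCEPT

Steps:
start: ε-closure({0}) = {0,1,2,4,6,8}
'b' @ 1: {1,2,3,4,5,6,7,8}
'd' @ 2: {1,2,3,4,6,7,8}
'c' @ 3: {1,2,3,4,6,7,8,9}  [accepting]
'c' @ 4: {1,2,3,4,6,7,8,9}  [accepting]
final: {1,2,3,4,6,7,8,9}; accept 9 in set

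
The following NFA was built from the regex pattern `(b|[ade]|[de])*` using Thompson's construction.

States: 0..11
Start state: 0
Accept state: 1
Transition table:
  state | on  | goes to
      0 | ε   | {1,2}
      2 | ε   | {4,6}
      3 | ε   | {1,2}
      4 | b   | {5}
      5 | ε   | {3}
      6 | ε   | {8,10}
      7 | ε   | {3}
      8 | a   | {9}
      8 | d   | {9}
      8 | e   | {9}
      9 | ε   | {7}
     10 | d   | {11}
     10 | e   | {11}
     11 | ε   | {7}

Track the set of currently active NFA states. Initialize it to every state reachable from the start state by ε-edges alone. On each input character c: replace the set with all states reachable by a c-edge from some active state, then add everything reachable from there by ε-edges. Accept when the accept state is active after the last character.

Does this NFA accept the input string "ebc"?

Answer: REJECT

Derivation:
start: ε-closure({0}) = {0,1,2,4,6,8,10}
'e' @ 1: {1,2,3,4,6,7,8,9,10,11}  [accepting]
'b' @ 2: {1,2,3,4,5,6,8,10}  [accepting]
'c' @ 3: {}  — state set empty
after full input: {}  (accept=1 not in)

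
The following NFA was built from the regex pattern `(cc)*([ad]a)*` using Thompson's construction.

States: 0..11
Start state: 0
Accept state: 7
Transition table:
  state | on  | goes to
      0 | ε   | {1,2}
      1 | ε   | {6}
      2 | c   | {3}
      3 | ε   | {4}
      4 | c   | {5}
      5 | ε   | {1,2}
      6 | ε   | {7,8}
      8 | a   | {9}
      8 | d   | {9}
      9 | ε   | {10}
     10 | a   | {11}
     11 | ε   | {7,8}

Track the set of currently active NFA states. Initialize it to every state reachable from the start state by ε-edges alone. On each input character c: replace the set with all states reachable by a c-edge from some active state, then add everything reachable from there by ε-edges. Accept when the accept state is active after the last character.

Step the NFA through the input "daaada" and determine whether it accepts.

S₀ = ε-closure({0}) = {0,1,2,6,7,8}
'd' @ 1: {9,10}
'a' @ 2: {7,8,11}  (accept∈set)
'a' @ 3: {9,10}
'a' @ 4: {7,8,11}  (accept∈set)
'd' @ 5: {9,10}
'a' @ 6: {7,8,11}  (accept∈set)
final: {7,8,11}; accept 7 in set

Answer: ACCEPT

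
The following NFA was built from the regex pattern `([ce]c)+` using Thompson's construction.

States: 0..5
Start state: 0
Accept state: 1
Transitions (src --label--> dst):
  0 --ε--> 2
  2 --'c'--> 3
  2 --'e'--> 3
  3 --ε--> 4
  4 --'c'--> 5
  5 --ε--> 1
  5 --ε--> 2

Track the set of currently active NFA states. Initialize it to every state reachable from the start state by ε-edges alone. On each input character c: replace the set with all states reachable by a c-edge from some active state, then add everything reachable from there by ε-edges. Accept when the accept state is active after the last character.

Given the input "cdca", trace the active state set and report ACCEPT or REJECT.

Answer: REJECT

Steps:
initial (ε-close {0}): {0,2}
'c' @ 1: {3,4}
'd' @ 2: {}  — state set empty
rest 'ca' ignored (set empty)
after full input: {}  (accept=1 not in)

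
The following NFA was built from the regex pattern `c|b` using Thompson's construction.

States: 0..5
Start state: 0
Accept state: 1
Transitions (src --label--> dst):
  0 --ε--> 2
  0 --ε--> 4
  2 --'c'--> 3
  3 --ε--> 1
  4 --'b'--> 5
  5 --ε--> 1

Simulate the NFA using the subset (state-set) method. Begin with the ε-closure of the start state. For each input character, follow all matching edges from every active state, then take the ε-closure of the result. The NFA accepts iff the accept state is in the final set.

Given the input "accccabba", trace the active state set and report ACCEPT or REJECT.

Answer: REJECT

Steps:
S₀ = ε-closure({0}) = {0,2,4}
'a' @ 1: {}  — state set empty
rest 'ccccabba' ignored (set empty)
final: {}; accept 1 not in set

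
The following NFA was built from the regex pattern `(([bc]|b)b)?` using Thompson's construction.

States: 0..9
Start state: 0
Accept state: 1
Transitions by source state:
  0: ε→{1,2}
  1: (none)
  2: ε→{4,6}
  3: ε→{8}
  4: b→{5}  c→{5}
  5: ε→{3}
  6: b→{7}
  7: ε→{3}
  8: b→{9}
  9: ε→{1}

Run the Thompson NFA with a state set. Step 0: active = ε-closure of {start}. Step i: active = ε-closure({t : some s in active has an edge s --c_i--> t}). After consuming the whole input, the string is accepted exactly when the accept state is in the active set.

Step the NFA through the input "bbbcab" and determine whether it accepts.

S₀ = ε-closure({0}) = {0,1,2,4,6}
'b' @ 1: {3,5,7,8}
'b' @ 2: {1,9}  ✓accept
'b' @ 3: {}  — dead — no transitions
rest 'cab' ignored (set empty)
after full input: {}  (accept=1 not in)

Answer: REJECT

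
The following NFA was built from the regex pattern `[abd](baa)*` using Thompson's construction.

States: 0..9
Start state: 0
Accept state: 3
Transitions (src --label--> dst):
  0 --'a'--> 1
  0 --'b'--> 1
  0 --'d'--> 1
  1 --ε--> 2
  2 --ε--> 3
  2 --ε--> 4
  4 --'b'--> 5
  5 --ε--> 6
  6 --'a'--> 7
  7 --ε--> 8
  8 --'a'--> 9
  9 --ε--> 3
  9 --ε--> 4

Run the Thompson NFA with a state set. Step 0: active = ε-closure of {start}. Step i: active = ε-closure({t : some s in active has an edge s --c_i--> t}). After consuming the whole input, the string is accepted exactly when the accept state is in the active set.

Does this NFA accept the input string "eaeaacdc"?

start: ε-closure({0}) = {0}
'e' @ 1: {}  — state set empty
rest 'aeaacdc' ignored (set empty)
end set {} — state 3 not in

Answer: REJECT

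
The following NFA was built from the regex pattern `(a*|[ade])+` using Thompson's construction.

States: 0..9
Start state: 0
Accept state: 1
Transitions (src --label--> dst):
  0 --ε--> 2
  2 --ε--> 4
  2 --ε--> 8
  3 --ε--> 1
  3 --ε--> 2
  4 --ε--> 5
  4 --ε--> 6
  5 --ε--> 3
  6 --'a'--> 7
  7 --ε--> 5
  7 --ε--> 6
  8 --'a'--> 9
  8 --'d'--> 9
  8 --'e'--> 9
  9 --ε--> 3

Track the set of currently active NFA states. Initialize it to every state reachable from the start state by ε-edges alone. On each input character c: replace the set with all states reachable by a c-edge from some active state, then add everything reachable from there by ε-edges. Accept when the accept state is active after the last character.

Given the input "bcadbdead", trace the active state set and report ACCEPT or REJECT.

Answer: REJECT

Steps:
S₀ = ε-closure({0}) = {0,1,2,3,4,5,6,8}
'b' @ 1: {}  — dead — no transitions
rest 'cadbdead' ignored (set empty)
final: {}; accept 1 not in set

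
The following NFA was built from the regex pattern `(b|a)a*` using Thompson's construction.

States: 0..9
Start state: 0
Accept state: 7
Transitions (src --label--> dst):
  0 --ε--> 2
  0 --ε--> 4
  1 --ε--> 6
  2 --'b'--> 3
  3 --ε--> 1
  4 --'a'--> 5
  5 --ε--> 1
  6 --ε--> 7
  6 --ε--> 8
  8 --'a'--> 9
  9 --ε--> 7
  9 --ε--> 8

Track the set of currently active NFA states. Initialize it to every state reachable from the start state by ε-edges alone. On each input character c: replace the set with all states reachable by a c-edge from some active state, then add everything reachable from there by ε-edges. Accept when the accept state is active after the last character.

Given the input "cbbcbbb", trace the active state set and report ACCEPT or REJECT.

start: ε-closure({0}) = {0,2,4}
'c' @ 1: {}  — no active states
rest 'bbcbbb' ignored (set empty)
final: {}; accept 7 not in set

Answer: REJECT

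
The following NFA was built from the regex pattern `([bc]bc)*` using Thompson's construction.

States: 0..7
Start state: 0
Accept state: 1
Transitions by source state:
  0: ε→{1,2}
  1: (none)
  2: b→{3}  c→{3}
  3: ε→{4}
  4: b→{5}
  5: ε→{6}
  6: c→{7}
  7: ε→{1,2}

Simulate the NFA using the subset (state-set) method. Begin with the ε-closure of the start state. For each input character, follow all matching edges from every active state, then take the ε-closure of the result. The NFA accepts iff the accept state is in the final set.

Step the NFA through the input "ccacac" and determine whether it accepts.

S₀ = ε-closure({0}) = {0,1,2}
'c' @ 1: {3,4}
'c' @ 2: {}  — dead — no transitions
rest 'acac' ignored (set empty)
end set {} — state 1 not in

Answer: REJECT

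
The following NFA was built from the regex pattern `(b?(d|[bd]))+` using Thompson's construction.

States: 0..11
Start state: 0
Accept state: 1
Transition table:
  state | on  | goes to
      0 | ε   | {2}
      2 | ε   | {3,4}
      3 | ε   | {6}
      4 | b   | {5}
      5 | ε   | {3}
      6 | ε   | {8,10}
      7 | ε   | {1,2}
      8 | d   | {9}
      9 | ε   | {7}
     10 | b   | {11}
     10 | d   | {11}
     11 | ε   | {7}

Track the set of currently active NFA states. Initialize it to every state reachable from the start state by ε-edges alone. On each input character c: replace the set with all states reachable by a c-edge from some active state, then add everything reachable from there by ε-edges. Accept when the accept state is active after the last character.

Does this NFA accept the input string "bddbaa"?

initial (ε-close {0}): {0,2,3,4,6,8,10}
'b' @ 1: {1,2,3,4,5,6,7,8,10,11}  (accept∈set)
'd' @ 2: {1,2,3,4,6,7,8,9,10,11}  (accept∈set)
'd' @ 3: {1,2,3,4,6,7,8,9,10,11}  (accept∈set)
'b' @ 4: {1,2,3,4,5,6,7,8,10,11}  (accept∈set)
'a' @ 5: {}  — dead — no transitions
rest 'a' ignored (set empty)
after full input: {}  (accept=1 not in)

Answer: REJECT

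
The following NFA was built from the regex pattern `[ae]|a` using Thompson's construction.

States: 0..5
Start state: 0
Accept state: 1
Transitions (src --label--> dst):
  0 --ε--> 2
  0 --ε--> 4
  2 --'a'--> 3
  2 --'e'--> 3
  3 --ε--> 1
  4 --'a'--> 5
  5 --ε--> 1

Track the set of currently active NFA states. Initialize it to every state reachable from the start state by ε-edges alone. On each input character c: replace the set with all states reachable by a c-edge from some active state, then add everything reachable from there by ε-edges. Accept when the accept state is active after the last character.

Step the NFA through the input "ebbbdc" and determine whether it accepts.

start: ε-closure({0}) = {0,2,4}
'e' @ 1: {1,3}  [accepting]
'b' @ 2: {}  — dead — no transitions
rest 'bbdc' ignored (set empty)
end set {} — state 1 not in

Answer: REJECT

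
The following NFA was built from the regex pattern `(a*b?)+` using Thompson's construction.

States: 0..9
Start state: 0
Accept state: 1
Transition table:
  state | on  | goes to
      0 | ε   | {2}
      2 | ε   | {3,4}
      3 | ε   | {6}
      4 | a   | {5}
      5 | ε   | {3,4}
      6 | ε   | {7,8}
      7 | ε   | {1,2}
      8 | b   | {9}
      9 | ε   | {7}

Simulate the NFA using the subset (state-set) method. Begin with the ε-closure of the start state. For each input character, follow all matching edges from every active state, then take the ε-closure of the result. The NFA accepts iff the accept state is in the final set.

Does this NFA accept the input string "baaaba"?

start: ε-closure({0}) = {0,1,2,3,4,6,7,8}
'b' @ 1: {1,2,3,4,6,7,8,9}  ✓accept
'a' @ 2: {1,2,3,4,5,6,7,8}  ✓accept
'a' @ 3: {1,2,3,4,5,6,7,8}  ✓accept
'a' @ 4: {1,2,3,4,5,6,7,8}  ✓accept
'b' @ 5: {1,2,3,4,6,7,8,9}  ✓accept
'a' @ 6: {1,2,3,4,5,6,7,8}  ✓accept
final: {1,2,3,4,5,6,7,8}; accept 1 in set

Answer: ACCEPT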